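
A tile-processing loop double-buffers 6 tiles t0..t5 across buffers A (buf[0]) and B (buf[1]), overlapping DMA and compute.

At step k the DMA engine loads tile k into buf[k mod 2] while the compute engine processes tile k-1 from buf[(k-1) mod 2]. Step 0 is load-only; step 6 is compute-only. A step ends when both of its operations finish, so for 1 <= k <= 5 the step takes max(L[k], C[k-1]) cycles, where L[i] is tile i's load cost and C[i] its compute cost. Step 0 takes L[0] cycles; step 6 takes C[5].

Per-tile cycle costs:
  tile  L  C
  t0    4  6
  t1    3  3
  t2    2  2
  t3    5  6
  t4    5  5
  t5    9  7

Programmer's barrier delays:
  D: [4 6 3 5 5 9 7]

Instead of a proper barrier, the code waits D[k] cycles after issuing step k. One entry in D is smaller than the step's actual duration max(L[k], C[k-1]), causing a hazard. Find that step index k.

k=0 barrier L[0]=4→4c, D[0]=4 ok
k=1 barrier max(L[1]=3,C[0]=6)→6c, D[1]=6 ok
k=2 barrier max(L[2]=2,C[1]=3)→3c, D[2]=3 ok
k=3 barrier max(L[3]=5,C[2]=2)→5c, D[3]=5 ok
k=4 barrier max(L[4]=5,C[3]=6)→6c, D[4]=5 SHORT
k=5 barrier max(L[5]=9,C[4]=5)→9c, D[5]=9 ok
k=6 barrier C[5]=7→7c, D[6]=7 ok

hazard at step 4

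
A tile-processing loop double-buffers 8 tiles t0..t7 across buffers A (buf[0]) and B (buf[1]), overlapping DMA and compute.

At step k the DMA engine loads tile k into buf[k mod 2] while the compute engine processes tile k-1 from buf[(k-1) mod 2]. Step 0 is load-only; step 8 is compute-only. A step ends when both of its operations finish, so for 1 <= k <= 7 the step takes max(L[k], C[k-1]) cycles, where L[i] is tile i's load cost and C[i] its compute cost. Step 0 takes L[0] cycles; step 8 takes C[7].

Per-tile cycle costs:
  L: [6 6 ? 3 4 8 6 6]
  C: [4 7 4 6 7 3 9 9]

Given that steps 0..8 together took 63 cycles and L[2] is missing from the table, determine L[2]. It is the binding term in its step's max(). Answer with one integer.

L[2] = 9

step 0 = dur = L[0]=6 = 6
step 1 = dur = max(L[1]=6, C[0]=4) = 6
step 2 = dur = max(L[2]=?, C[1]=7) = L[2]  (unknown; binding)
step 3 = dur = max(L[3]=3, C[2]=4) = 4
step 4 = dur = max(L[4]=4, C[3]=6) = 6
step 5 = dur = max(L[5]=8, C[4]=7) = 8
step 6 = dur = max(L[6]=6, C[5]=3) = 6
step 7 = dur = max(L[7]=6, C[6]=9) = 9
step 8 = dur = C[7]=9 = 9
sum of known step durations = 54
dur[2] = total - known = 63 - 54 = 9
L[2] is the binding max in step 2, so L[2] = dur[2] = 9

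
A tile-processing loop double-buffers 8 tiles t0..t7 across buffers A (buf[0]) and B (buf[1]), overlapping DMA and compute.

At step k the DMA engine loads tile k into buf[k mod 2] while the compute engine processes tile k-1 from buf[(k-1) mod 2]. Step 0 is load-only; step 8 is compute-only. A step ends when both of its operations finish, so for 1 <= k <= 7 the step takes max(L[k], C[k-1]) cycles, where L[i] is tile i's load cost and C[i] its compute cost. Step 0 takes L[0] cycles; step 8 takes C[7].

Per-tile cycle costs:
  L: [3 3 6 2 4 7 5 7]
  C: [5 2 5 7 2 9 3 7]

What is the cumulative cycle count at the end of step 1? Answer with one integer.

end_cycle[1] = 8

step 0: L[0]=3 → dur=3, Σ=3 | A=load:t0 B=idle [load-only]
step 1: L[1]=3 C[0]=5 → dur=5, Σ=8 | A=compute:t0 B=load:t1 [compute-bound]
step 2: L[2]=6 C[1]=2 → dur=6, Σ=14 | A=load:t2 B=compute:t1 [load-bound]
step 3: L[3]=2 C[2]=5 → dur=5, Σ=19 | A=compute:t2 B=load:t3 [compute-bound]
step 4: L[4]=4 C[3]=7 → dur=7, Σ=26 | A=load:t4 B=compute:t3 [compute-bound]
step 5: L[5]=7 C[4]=2 → dur=7, Σ=33 | A=compute:t4 B=load:t5 [load-bound]
step 6: L[6]=5 C[5]=9 → dur=9, Σ=42 | A=load:t6 B=compute:t5 [compute-bound]
step 7: L[7]=7 C[6]=3 → dur=7, Σ=49 | A=compute:t6 B=load:t7 [load-bound]
step 8: C[7]=7 → dur=7, Σ=56 | A=idle B=compute:t7 [compute-only]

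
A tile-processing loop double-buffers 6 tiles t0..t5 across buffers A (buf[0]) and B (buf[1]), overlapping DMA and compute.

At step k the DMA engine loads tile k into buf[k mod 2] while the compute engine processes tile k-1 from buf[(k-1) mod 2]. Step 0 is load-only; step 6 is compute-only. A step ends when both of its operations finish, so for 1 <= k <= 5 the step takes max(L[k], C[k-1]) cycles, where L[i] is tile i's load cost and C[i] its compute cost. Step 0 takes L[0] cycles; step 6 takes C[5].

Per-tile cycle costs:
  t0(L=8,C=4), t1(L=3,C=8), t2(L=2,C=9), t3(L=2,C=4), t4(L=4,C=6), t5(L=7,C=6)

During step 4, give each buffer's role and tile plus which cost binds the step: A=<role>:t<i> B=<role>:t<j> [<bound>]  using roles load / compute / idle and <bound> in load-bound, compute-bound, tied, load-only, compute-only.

  0. 8=8c; end=8; A:t0 B:-
  1. max(3,4)=4c; end=12; A:t0 B:t1
  2. max(2,8)=8c; end=20; A:t2 B:t1
  3. max(2,9)=9c; end=29; A:t2 B:t3
  4. max(4,4)=4c; end=33; A:t4 B:t3
  5. max(7,6)=7c; end=40; A:t4 B:t5
  6. 6=6c; end=46; A:t4 B:t5

step 4: A=load:t4 B=compute:t3 [tied]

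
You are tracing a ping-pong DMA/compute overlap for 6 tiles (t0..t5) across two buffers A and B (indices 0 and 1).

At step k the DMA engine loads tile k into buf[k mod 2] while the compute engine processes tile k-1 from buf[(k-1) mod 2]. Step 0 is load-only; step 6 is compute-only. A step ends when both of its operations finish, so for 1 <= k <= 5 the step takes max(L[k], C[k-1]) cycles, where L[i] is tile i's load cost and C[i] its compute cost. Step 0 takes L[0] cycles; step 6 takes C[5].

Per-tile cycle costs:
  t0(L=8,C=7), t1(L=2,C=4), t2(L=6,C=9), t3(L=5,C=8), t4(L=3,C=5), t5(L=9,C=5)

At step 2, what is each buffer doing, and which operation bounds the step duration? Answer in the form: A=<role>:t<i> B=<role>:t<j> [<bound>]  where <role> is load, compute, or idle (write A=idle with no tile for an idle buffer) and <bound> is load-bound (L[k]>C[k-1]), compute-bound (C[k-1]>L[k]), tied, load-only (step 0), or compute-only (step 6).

[0] DMA t0→A (8c) ∥ CU idle ⇒ 8c, clock 8
[1] DMA t1→B (2c) ∥ CU A:t0 (7c) ⇒ 7c, clock 15
[2] DMA t2→A (6c) ∥ CU B:t1 (4c) ⇒ 6c, clock 21
[3] DMA t3→B (5c) ∥ CU A:t2 (9c) ⇒ 9c, clock 30
[4] DMA t4→A (3c) ∥ CU B:t3 (8c) ⇒ 8c, clock 38
[5] DMA t5→B (9c) ∥ CU A:t4 (5c) ⇒ 9c, clock 47
[6] DMA idle ∥ CU B:t5 (5c) ⇒ 5c, clock 52

step 2: A=load:t2 B=compute:t1 [load-bound]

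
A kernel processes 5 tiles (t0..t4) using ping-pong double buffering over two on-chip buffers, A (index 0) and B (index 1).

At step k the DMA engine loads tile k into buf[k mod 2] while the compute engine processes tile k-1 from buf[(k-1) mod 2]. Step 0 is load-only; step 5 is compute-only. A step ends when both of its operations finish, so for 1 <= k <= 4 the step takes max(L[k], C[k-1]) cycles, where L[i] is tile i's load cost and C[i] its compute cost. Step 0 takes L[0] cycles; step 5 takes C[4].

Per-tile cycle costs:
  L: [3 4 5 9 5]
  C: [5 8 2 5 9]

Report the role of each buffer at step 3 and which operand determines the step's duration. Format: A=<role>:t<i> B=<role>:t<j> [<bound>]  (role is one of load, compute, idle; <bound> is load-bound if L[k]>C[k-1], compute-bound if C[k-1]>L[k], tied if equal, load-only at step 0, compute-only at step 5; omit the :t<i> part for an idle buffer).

  0. 3=3c; end=3; A:t0 B:-
  1. max(4,5)=5c; end=8; A:t0 B:t1
  2. max(5,8)=8c; end=16; A:t2 B:t1
  3. max(9,2)=9c; end=25; A:t2 B:t3
  4. max(5,5)=5c; end=30; A:t4 B:t3
  5. 9=9c; end=39; A:t4 B:t3

step 3: A=compute:t2 B=load:t3 [load-bound]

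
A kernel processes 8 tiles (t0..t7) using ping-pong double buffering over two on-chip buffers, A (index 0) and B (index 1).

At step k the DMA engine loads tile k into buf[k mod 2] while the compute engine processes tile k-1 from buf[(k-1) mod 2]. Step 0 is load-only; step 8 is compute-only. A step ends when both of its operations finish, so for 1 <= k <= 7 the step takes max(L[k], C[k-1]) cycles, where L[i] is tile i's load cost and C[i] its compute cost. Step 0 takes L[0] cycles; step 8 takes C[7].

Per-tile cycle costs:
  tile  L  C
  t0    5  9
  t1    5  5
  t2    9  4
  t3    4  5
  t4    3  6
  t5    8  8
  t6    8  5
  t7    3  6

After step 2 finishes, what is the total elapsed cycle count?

end_cycle[2] = 23

step 0: L[0]=5 → dur=5, Σ=5 | A=load:t0 B=idle [load-only]
step 1: L[1]=5 C[0]=9 → dur=9, Σ=14 | A=compute:t0 B=load:t1 [compute-bound]
step 2: L[2]=9 C[1]=5 → dur=9, Σ=23 | A=load:t2 B=compute:t1 [load-bound]
step 3: L[3]=4 C[2]=4 → dur=4, Σ=27 | A=compute:t2 B=load:t3 [tied]
step 4: L[4]=3 C[3]=5 → dur=5, Σ=32 | A=load:t4 B=compute:t3 [compute-bound]
step 5: L[5]=8 C[4]=6 → dur=8, Σ=40 | A=compute:t4 B=load:t5 [load-bound]
step 6: L[6]=8 C[5]=8 → dur=8, Σ=48 | A=load:t6 B=compute:t5 [tied]
step 7: L[7]=3 C[6]=5 → dur=5, Σ=53 | A=compute:t6 B=load:t7 [compute-bound]
step 8: C[7]=6 → dur=6, Σ=59 | A=idle B=compute:t7 [compute-only]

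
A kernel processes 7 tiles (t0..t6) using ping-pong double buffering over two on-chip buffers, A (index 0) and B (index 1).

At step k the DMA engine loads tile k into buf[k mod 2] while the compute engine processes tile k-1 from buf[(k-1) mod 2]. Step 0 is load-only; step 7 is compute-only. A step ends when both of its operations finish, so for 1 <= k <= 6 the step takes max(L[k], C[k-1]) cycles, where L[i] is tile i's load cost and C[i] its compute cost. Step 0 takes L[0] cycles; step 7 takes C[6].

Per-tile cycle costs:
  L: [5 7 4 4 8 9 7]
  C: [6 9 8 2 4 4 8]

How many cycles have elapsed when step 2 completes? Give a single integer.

end_cycle[2] = 21

k=0 load=t0/5c comp=- wait=5 total=5
k=1 load=t1/7c comp=t0/6c wait=7 total=12
k=2 load=t2/4c comp=t1/9c wait=9 total=21
k=3 load=t3/4c comp=t2/8c wait=8 total=29
k=4 load=t4/8c comp=t3/2c wait=8 total=37
k=5 load=t5/9c comp=t4/4c wait=9 total=46
k=6 load=t6/7c comp=t5/4c wait=7 total=53
k=7 load=- comp=t6/8c wait=8 total=61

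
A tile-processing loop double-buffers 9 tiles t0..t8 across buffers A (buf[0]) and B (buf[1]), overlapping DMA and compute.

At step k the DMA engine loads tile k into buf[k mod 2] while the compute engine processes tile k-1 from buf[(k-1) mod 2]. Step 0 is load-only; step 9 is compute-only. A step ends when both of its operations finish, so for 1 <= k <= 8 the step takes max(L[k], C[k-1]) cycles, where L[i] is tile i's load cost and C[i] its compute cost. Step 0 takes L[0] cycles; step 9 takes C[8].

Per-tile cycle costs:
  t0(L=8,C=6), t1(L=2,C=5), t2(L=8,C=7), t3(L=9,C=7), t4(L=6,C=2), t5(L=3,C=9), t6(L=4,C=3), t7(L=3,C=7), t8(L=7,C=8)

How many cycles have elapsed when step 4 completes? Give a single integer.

end_cycle[4] = 38

  0. 8=8c; end=8; A:t0 B:-
  1. max(2,6)=6c; end=14; A:t0 B:t1
  2. max(8,5)=8c; end=22; A:t2 B:t1
  3. max(9,7)=9c; end=31; A:t2 B:t3
  4. max(6,7)=7c; end=38; A:t4 B:t3
  5. max(3,2)=3c; end=41; A:t4 B:t5
  6. max(4,9)=9c; end=50; A:t6 B:t5
  7. max(3,3)=3c; end=53; A:t6 B:t7
  8. max(7,7)=7c; end=60; A:t8 B:t7
  9. 8=8c; end=68; A:t8 B:t7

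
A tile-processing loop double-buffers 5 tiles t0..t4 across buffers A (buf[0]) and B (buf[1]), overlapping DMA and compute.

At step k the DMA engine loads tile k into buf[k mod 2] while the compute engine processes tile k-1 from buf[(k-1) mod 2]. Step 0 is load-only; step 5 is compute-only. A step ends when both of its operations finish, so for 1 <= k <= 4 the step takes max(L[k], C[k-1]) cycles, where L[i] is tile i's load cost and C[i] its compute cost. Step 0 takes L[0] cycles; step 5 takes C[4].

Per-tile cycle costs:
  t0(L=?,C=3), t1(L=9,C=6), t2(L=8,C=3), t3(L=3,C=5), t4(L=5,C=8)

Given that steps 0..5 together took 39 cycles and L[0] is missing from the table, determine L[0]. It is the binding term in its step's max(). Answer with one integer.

step 0 = dur = L[0]=? = L[0]  (unknown; binding)
step 1 = dur = max(L[1]=9, C[0]=3) = 9
step 2 = dur = max(L[2]=8, C[1]=6) = 8
step 3 = dur = max(L[3]=3, C[2]=3) = 3
step 4 = dur = max(L[4]=5, C[3]=5) = 5
step 5 = dur = C[4]=8 = 8
sum of known step durations = 33
dur[0] = total - known = 39 - 33 = 6
L[0] is the binding max in step 0, so L[0] = dur[0] = 6

L[0] = 6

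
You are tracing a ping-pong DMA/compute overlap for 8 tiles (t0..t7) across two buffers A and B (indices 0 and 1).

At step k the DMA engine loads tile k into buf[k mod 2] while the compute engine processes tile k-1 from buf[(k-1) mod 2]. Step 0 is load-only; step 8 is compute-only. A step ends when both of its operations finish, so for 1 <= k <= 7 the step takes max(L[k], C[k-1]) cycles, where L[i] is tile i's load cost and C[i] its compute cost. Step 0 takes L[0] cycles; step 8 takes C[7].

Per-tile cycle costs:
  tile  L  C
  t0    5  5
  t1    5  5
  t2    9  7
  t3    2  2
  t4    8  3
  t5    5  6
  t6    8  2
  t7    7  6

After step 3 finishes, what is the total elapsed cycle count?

  0. 5=5c; end=5; A:t0 B:-
  1. max(5,5)=5c; end=10; A:t0 B:t1
  2. max(9,5)=9c; end=19; A:t2 B:t1
  3. max(2,7)=7c; end=26; A:t2 B:t3
  4. max(8,2)=8c; end=34; A:t4 B:t3
  5. max(5,3)=5c; end=39; A:t4 B:t5
  6. max(8,6)=8c; end=47; A:t6 B:t5
  7. max(7,2)=7c; end=54; A:t6 B:t7
  8. 6=6c; end=60; A:t6 B:t7

end_cycle[3] = 26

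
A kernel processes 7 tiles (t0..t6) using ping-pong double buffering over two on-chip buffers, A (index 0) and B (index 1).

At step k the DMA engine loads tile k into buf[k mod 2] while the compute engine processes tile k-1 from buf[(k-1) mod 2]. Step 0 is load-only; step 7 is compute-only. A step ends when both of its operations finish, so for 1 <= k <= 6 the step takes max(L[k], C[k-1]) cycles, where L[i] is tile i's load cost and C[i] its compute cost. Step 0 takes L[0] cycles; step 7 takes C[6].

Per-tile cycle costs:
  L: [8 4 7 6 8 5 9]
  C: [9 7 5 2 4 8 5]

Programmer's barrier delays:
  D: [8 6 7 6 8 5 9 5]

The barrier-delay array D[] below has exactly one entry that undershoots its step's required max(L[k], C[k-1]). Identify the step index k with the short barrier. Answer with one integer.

step 0: need L[0]=8 = 8; D[0]=8 ok
step 1: need max(L[1]=4,C[0]=9) = 9; D[1]=6 SHORT
step 2: need max(L[2]=7,C[1]=7) = 7; D[2]=7 ok
step 3: need max(L[3]=6,C[2]=5) = 6; D[3]=6 ok
step 4: need max(L[4]=8,C[3]=2) = 8; D[4]=8 ok
step 5: need max(L[5]=5,C[4]=4) = 5; D[5]=5 ok
step 6: need max(L[6]=9,C[5]=8) = 9; D[6]=9 ok
step 7: need C[6]=5 = 5; D[7]=5 ok

hazard at step 1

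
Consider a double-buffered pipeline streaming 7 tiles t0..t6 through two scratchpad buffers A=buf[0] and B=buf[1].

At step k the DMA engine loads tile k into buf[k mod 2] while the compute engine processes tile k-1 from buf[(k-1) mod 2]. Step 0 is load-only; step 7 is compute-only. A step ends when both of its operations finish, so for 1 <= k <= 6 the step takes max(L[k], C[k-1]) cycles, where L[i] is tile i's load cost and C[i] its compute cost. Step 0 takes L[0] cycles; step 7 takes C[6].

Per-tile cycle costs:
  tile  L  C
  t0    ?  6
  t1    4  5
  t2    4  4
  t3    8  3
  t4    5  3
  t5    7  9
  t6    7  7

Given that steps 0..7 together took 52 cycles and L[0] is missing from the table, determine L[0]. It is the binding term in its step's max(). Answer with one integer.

step 0 | dur = L[0]=? = L[0]  (unknown; binding)
step 1 | dur = max(L[1]=4, C[0]=6) = 6
step 2 | dur = max(L[2]=4, C[1]=5) = 5
step 3 | dur = max(L[3]=8, C[2]=4) = 8
step 4 | dur = max(L[4]=5, C[3]=3) = 5
step 5 | dur = max(L[5]=7, C[4]=3) = 7
step 6 | dur = max(L[6]=7, C[5]=9) = 9
step 7 | dur = C[6]=7 = 7
sum of known step durations = 47
dur[0] = total - known = 52 - 47 = 5
L[0] is the binding max in step 0, so L[0] = dur[0] = 5

L[0] = 5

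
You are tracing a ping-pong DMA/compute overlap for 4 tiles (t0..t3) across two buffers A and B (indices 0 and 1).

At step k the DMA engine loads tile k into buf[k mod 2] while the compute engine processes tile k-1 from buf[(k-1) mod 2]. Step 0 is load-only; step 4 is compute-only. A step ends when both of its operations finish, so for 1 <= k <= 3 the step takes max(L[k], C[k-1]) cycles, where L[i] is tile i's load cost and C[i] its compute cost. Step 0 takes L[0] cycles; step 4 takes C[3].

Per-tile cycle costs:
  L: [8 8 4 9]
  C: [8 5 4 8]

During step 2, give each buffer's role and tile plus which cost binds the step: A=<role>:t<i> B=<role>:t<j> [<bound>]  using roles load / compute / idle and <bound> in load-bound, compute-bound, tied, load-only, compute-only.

step 2: A=load:t2 B=compute:t1 [compute-bound]

k=0 load=t0/8c comp=- wait=8 total=8
k=1 load=t1/8c comp=t0/8c wait=8 total=16
k=2 load=t2/4c comp=t1/5c wait=5 total=21
k=3 load=t3/9c comp=t2/4c wait=9 total=30
k=4 load=- comp=t3/8c wait=8 total=38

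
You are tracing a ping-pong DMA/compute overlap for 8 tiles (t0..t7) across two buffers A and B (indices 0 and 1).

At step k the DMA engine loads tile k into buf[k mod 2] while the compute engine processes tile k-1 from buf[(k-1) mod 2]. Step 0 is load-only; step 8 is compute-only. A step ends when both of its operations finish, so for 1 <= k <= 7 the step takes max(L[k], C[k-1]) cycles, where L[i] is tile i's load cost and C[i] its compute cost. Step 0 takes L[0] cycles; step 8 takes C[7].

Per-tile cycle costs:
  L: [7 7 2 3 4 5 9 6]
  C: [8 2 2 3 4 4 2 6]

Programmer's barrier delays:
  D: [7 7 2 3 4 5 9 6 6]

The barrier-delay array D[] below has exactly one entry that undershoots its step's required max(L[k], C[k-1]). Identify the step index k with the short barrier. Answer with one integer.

k=0 barrier L[0]=7→7c, D[0]=7 ok
k=1 barrier max(L[1]=7,C[0]=8)→8c, D[1]=7 SHORT
k=2 barrier max(L[2]=2,C[1]=2)→2c, D[2]=2 ok
k=3 barrier max(L[3]=3,C[2]=2)→3c, D[3]=3 ok
k=4 barrier max(L[4]=4,C[3]=3)→4c, D[4]=4 ok
k=5 barrier max(L[5]=5,C[4]=4)→5c, D[5]=5 ok
k=6 barrier max(L[6]=9,C[5]=4)→9c, D[6]=9 ok
k=7 barrier max(L[7]=6,C[6]=2)→6c, D[7]=6 ok
k=8 barrier C[7]=6→6c, D[8]=6 ok

hazard at step 1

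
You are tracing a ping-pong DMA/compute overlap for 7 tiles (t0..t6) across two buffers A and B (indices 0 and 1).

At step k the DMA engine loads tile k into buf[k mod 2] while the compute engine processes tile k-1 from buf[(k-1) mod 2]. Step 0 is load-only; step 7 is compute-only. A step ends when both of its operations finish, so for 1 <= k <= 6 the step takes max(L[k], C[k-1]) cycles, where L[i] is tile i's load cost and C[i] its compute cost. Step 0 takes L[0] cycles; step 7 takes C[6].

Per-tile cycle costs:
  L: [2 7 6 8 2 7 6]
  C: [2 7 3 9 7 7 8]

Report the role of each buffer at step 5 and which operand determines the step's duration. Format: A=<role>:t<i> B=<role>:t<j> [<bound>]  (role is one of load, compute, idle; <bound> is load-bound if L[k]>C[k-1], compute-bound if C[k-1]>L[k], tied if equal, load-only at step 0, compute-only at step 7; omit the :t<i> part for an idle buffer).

step 5: A=compute:t4 B=load:t5 [tied]

step 0: L[0]=2 → dur=2, Σ=2 | A=load:t0 B=idle [load-only]
step 1: L[1]=7 C[0]=2 → dur=7, Σ=9 | A=compute:t0 B=load:t1 [load-bound]
step 2: L[2]=6 C[1]=7 → dur=7, Σ=16 | A=load:t2 B=compute:t1 [compute-bound]
step 3: L[3]=8 C[2]=3 → dur=8, Σ=24 | A=compute:t2 B=load:t3 [load-bound]
step 4: L[4]=2 C[3]=9 → dur=9, Σ=33 | A=load:t4 B=compute:t3 [compute-bound]
step 5: L[5]=7 C[4]=7 → dur=7, Σ=40 | A=compute:t4 B=load:t5 [tied]
step 6: L[6]=6 C[5]=7 → dur=7, Σ=47 | A=load:t6 B=compute:t5 [compute-bound]
step 7: C[6]=8 → dur=8, Σ=55 | A=compute:t6 B=idle [compute-only]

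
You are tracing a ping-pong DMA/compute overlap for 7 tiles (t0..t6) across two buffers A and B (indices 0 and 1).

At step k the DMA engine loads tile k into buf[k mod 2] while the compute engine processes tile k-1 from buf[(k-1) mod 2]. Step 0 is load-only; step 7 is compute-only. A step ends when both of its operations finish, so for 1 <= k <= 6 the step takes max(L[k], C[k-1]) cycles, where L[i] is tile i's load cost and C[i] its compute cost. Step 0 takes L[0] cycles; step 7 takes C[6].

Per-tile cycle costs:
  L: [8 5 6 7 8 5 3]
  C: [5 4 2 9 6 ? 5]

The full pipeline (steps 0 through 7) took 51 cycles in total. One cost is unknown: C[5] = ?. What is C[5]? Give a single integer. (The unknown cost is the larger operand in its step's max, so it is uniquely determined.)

C[5] = 5

step 0 → dur = L[0]=8 = 8
step 1 → dur = max(L[1]=5, C[0]=5) = 5
step 2 → dur = max(L[2]=6, C[1]=4) = 6
step 3 → dur = max(L[3]=7, C[2]=2) = 7
step 4 → dur = max(L[4]=8, C[3]=9) = 9
step 5 → dur = max(L[5]=5, C[4]=6) = 6
step 6 → dur = max(L[6]=3, C[5]=?) = C[5]  (unknown; binding)
step 7 → dur = C[6]=5 = 5
sum of known step durations = 46
dur[6] = total - known = 51 - 46 = 5
C[5] is the binding max in step 6, so C[5] = dur[6] = 5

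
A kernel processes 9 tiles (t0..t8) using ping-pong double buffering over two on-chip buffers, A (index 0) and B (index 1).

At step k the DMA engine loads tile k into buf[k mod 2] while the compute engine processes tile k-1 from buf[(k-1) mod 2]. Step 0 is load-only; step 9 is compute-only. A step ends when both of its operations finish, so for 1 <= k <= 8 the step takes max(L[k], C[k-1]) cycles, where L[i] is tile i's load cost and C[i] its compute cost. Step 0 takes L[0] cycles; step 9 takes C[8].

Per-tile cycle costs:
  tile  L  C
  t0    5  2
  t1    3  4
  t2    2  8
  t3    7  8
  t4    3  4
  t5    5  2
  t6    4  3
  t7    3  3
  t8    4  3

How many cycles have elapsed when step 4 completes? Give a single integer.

step 0: L[0]=5 → dur=5, Σ=5 | A=load:t0 B=idle [load-only]
step 1: L[1]=3 C[0]=2 → dur=3, Σ=8 | A=compute:t0 B=load:t1 [load-bound]
step 2: L[2]=2 C[1]=4 → dur=4, Σ=12 | A=load:t2 B=compute:t1 [compute-bound]
step 3: L[3]=7 C[2]=8 → dur=8, Σ=20 | A=compute:t2 B=load:t3 [compute-bound]
step 4: L[4]=3 C[3]=8 → dur=8, Σ=28 | A=load:t4 B=compute:t3 [compute-bound]
step 5: L[5]=5 C[4]=4 → dur=5, Σ=33 | A=compute:t4 B=load:t5 [load-bound]
step 6: L[6]=4 C[5]=2 → dur=4, Σ=37 | A=load:t6 B=compute:t5 [load-bound]
step 7: L[7]=3 C[6]=3 → dur=3, Σ=40 | A=compute:t6 B=load:t7 [tied]
step 8: L[8]=4 C[7]=3 → dur=4, Σ=44 | A=load:t8 B=compute:t7 [load-bound]
step 9: C[8]=3 → dur=3, Σ=47 | A=compute:t8 B=idle [compute-only]

end_cycle[4] = 28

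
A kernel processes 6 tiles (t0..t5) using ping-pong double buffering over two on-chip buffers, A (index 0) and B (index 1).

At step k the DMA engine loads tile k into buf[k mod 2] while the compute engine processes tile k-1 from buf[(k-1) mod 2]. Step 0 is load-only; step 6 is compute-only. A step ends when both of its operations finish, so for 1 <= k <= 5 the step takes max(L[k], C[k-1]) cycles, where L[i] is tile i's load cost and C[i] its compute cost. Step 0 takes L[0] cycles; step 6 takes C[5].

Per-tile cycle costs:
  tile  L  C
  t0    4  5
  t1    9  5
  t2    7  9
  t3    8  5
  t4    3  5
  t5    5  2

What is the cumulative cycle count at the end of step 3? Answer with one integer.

end_cycle[3] = 29

[0] DMA t0→A (4c) ∥ CU idle ⇒ 4c, clock 4
[1] DMA t1→B (9c) ∥ CU A:t0 (5c) ⇒ 9c, clock 13
[2] DMA t2→A (7c) ∥ CU B:t1 (5c) ⇒ 7c, clock 20
[3] DMA t3→B (8c) ∥ CU A:t2 (9c) ⇒ 9c, clock 29
[4] DMA t4→A (3c) ∥ CU B:t3 (5c) ⇒ 5c, clock 34
[5] DMA t5→B (5c) ∥ CU A:t4 (5c) ⇒ 5c, clock 39
[6] DMA idle ∥ CU B:t5 (2c) ⇒ 2c, clock 41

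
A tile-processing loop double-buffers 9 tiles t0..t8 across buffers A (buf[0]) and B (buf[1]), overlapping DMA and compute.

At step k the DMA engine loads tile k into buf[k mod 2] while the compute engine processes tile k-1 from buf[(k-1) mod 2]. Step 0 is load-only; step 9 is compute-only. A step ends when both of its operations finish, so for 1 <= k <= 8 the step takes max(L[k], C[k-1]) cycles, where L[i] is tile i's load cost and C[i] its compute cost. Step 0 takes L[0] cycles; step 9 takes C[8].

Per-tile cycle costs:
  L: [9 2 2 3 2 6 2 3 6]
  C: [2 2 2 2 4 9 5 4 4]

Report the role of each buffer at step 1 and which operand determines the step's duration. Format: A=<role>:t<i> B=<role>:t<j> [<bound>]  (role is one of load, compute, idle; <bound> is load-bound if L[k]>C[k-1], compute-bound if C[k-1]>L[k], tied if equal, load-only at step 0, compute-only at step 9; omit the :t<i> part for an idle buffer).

step 1: A=compute:t0 B=load:t1 [tied]

[0] DMA t0→A (9c) ∥ CU idle ⇒ 9c, clock 9
[1] DMA t1→B (2c) ∥ CU A:t0 (2c) ⇒ 2c, clock 11
[2] DMA t2→A (2c) ∥ CU B:t1 (2c) ⇒ 2c, clock 13
[3] DMA t3→B (3c) ∥ CU A:t2 (2c) ⇒ 3c, clock 16
[4] DMA t4→A (2c) ∥ CU B:t3 (2c) ⇒ 2c, clock 18
[5] DMA t5→B (6c) ∥ CU A:t4 (4c) ⇒ 6c, clock 24
[6] DMA t6→A (2c) ∥ CU B:t5 (9c) ⇒ 9c, clock 33
[7] DMA t7→B (3c) ∥ CU A:t6 (5c) ⇒ 5c, clock 38
[8] DMA t8→A (6c) ∥ CU B:t7 (4c) ⇒ 6c, clock 44
[9] DMA idle ∥ CU A:t8 (4c) ⇒ 4c, clock 48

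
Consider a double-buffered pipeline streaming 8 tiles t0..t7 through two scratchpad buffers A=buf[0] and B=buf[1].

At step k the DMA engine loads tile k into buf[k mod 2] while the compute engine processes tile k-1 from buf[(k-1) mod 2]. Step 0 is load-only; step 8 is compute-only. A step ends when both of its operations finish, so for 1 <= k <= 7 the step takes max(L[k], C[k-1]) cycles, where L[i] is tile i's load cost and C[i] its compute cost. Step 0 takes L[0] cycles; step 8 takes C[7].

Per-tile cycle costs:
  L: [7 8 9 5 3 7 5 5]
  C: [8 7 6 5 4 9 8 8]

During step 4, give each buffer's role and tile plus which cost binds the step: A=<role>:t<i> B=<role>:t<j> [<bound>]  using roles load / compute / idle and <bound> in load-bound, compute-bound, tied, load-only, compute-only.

k=0 load=t0/7c comp=- wait=7 total=7
k=1 load=t1/8c comp=t0/8c wait=8 total=15
k=2 load=t2/9c comp=t1/7c wait=9 total=24
k=3 load=t3/5c comp=t2/6c wait=6 total=30
k=4 load=t4/3c comp=t3/5c wait=5 total=35
k=5 load=t5/7c comp=t4/4c wait=7 total=42
k=6 load=t6/5c comp=t5/9c wait=9 total=51
k=7 load=t7/5c comp=t6/8c wait=8 total=59
k=8 load=- comp=t7/8c wait=8 total=67

step 4: A=load:t4 B=compute:t3 [compute-bound]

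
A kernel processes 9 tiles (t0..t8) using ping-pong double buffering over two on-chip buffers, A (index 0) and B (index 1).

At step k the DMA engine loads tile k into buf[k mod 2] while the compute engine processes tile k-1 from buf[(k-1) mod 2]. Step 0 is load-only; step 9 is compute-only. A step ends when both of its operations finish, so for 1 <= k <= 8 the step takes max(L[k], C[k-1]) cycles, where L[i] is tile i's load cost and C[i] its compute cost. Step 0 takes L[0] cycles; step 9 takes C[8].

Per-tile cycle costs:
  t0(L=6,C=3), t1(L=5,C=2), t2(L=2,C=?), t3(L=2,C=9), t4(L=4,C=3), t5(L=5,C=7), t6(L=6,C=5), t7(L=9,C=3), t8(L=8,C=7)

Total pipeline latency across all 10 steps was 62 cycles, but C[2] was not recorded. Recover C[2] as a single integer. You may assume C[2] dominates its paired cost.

step 0: dur = L[0]=6 = 6
step 1: dur = max(L[1]=5, C[0]=3) = 5
step 2: dur = max(L[2]=2, C[1]=2) = 2
step 3: dur = max(L[3]=2, C[2]=?) = C[2]  (unknown; binding)
step 4: dur = max(L[4]=4, C[3]=9) = 9
step 5: dur = max(L[5]=5, C[4]=3) = 5
step 6: dur = max(L[6]=6, C[5]=7) = 7
step 7: dur = max(L[7]=9, C[6]=5) = 9
step 8: dur = max(L[8]=8, C[7]=3) = 8
step 9: dur = C[8]=7 = 7
sum of known step durations = 58
dur[3] = total - known = 62 - 58 = 4
C[2] is the binding max in step 3, so C[2] = dur[3] = 4

C[2] = 4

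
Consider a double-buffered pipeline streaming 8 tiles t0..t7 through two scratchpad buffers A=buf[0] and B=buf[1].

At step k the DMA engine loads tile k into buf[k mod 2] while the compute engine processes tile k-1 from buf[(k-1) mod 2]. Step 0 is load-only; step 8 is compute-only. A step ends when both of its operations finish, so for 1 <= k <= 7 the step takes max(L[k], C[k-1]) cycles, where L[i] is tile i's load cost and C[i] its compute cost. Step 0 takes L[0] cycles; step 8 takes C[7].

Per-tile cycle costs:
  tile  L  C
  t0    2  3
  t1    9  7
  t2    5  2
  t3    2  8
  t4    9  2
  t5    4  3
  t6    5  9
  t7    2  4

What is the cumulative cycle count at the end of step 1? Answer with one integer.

  0. 2=2c; end=2; A:t0 B:-
  1. max(9,3)=9c; end=11; A:t0 B:t1
  2. max(5,7)=7c; end=18; A:t2 B:t1
  3. max(2,2)=2c; end=20; A:t2 B:t3
  4. max(9,8)=9c; end=29; A:t4 B:t3
  5. max(4,2)=4c; end=33; A:t4 B:t5
  6. max(5,3)=5c; end=38; A:t6 B:t5
  7. max(2,9)=9c; end=47; A:t6 B:t7
  8. 4=4c; end=51; A:t6 B:t7

end_cycle[1] = 11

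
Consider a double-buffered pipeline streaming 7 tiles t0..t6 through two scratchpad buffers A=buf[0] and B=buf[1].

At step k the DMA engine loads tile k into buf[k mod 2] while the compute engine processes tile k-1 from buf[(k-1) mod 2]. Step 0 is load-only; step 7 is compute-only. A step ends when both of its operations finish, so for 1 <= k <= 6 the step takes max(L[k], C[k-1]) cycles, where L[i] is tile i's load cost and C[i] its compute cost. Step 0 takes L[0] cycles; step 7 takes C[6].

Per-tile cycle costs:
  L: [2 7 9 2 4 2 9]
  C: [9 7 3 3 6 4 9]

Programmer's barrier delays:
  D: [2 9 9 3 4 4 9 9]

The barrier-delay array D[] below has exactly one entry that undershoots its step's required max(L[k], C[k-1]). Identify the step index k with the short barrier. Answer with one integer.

step 0: need L[0]=2 = 2; D[0]=2 ok
step 1: need max(L[1]=7,C[0]=9) = 9; D[1]=9 ok
step 2: need max(L[2]=9,C[1]=7) = 9; D[2]=9 ok
step 3: need max(L[3]=2,C[2]=3) = 3; D[3]=3 ok
step 4: need max(L[4]=4,C[3]=3) = 4; D[4]=4 ok
step 5: need max(L[5]=2,C[4]=6) = 6; D[5]=4 SHORT
step 6: need max(L[6]=9,C[5]=4) = 9; D[6]=9 ok
step 7: need C[6]=9 = 9; D[7]=9 ok

hazard at step 5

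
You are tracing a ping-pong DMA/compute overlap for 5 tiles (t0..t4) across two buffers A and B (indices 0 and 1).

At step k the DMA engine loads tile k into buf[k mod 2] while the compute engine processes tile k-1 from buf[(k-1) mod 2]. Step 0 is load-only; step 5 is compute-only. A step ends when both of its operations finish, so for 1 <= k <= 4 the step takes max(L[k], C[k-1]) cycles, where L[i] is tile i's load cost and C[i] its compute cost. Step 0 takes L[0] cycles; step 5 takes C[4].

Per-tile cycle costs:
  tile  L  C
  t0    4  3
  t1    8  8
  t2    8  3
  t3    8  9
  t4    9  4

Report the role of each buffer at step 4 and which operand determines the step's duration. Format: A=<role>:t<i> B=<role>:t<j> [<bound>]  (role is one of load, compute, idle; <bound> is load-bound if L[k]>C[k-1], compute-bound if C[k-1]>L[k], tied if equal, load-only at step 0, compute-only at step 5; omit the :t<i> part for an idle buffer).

step 4: A=load:t4 B=compute:t3 [tied]

[0] DMA t0→A (4c) ∥ CU idle ⇒ 4c, clock 4
[1] DMA t1→B (8c) ∥ CU A:t0 (3c) ⇒ 8c, clock 12
[2] DMA t2→A (8c) ∥ CU B:t1 (8c) ⇒ 8c, clock 20
[3] DMA t3→B (8c) ∥ CU A:t2 (3c) ⇒ 8c, clock 28
[4] DMA t4→A (9c) ∥ CU B:t3 (9c) ⇒ 9c, clock 37
[5] DMA idle ∥ CU A:t4 (4c) ⇒ 4c, clock 41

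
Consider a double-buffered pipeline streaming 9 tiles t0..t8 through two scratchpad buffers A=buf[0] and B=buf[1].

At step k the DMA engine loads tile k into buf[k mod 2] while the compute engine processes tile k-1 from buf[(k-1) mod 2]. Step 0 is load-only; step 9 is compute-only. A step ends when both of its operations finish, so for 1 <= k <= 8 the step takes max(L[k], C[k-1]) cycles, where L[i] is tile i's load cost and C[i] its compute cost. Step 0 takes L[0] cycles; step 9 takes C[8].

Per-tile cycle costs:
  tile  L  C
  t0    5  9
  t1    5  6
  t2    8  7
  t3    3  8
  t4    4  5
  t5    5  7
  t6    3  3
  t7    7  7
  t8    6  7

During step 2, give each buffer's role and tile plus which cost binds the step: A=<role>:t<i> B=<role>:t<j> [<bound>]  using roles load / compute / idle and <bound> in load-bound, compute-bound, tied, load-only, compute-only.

step 2: A=load:t2 B=compute:t1 [load-bound]

[0] DMA t0→A (5c) ∥ CU idle ⇒ 5c, clock 5
[1] DMA t1→B (5c) ∥ CU A:t0 (9c) ⇒ 9c, clock 14
[2] DMA t2→A (8c) ∥ CU B:t1 (6c) ⇒ 8c, clock 22
[3] DMA t3→B (3c) ∥ CU A:t2 (7c) ⇒ 7c, clock 29
[4] DMA t4→A (4c) ∥ CU B:t3 (8c) ⇒ 8c, clock 37
[5] DMA t5→B (5c) ∥ CU A:t4 (5c) ⇒ 5c, clock 42
[6] DMA t6→A (3c) ∥ CU B:t5 (7c) ⇒ 7c, clock 49
[7] DMA t7→B (7c) ∥ CU A:t6 (3c) ⇒ 7c, clock 56
[8] DMA t8→A (6c) ∥ CU B:t7 (7c) ⇒ 7c, clock 63
[9] DMA idle ∥ CU A:t8 (7c) ⇒ 7c, clock 70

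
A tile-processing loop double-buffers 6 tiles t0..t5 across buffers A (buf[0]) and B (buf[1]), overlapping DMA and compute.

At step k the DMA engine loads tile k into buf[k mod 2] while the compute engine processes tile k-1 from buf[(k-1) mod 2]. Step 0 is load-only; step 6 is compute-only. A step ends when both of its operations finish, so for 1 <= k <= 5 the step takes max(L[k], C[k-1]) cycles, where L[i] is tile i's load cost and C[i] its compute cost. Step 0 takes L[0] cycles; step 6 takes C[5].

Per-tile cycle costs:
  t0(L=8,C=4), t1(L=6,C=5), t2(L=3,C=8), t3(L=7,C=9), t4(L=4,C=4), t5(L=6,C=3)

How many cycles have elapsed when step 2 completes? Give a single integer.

end_cycle[2] = 19

[0] DMA t0→A (8c) ∥ CU idle ⇒ 8c, clock 8
[1] DMA t1→B (6c) ∥ CU A:t0 (4c) ⇒ 6c, clock 14
[2] DMA t2→A (3c) ∥ CU B:t1 (5c) ⇒ 5c, clock 19
[3] DMA t3→B (7c) ∥ CU A:t2 (8c) ⇒ 8c, clock 27
[4] DMA t4→A (4c) ∥ CU B:t3 (9c) ⇒ 9c, clock 36
[5] DMA t5→B (6c) ∥ CU A:t4 (4c) ⇒ 6c, clock 42
[6] DMA idle ∥ CU B:t5 (3c) ⇒ 3c, clock 45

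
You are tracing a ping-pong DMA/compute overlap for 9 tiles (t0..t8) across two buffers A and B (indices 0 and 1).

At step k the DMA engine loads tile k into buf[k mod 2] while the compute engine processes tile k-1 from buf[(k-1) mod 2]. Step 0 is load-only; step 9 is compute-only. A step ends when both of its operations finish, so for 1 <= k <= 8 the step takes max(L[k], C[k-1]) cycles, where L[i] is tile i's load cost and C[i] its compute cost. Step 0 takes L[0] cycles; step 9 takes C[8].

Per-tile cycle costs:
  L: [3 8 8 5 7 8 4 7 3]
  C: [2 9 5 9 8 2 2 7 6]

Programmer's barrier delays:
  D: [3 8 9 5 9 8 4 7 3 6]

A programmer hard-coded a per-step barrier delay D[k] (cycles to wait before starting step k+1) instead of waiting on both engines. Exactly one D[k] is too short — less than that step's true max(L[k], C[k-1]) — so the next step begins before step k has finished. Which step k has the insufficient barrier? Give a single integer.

step 0: need L[0]=3 = 3; D[0]=3 ok
step 1: need max(L[1]=8,C[0]=2) = 8; D[1]=8 ok
step 2: need max(L[2]=8,C[1]=9) = 9; D[2]=9 ok
step 3: need max(L[3]=5,C[2]=5) = 5; D[3]=5 ok
step 4: need max(L[4]=7,C[3]=9) = 9; D[4]=9 ok
step 5: need max(L[5]=8,C[4]=8) = 8; D[5]=8 ok
step 6: need max(L[6]=4,C[5]=2) = 4; D[6]=4 ok
step 7: need max(L[7]=7,C[6]=2) = 7; D[7]=7 ok
step 8: need max(L[8]=3,C[7]=7) = 7; D[8]=3 SHORT
step 9: need C[8]=6 = 6; D[9]=6 ok

hazard at step 8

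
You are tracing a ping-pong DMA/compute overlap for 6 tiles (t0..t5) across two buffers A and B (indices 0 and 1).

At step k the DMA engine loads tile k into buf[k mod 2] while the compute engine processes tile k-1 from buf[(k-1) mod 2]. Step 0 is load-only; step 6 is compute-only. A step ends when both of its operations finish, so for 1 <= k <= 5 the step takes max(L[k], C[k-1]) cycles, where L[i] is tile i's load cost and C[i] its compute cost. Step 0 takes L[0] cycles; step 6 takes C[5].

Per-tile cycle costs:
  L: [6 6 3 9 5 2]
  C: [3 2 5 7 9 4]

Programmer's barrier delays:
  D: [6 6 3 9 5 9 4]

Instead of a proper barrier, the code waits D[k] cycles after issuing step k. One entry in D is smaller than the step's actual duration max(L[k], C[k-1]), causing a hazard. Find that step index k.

hazard at step 4

[0] required=L[0]=6=6 vs D=6 ok
[1] required=max(L[1]=6,C[0]=3)=6 vs D=6 ok
[2] required=max(L[2]=3,C[1]=2)=3 vs D=3 ok
[3] required=max(L[3]=9,C[2]=5)=9 vs D=9 ok
[4] required=max(L[4]=5,C[3]=7)=7 vs D=5 SHORT
[5] required=max(L[5]=2,C[4]=9)=9 vs D=9 ok
[6] required=C[5]=4=4 vs D=4 ok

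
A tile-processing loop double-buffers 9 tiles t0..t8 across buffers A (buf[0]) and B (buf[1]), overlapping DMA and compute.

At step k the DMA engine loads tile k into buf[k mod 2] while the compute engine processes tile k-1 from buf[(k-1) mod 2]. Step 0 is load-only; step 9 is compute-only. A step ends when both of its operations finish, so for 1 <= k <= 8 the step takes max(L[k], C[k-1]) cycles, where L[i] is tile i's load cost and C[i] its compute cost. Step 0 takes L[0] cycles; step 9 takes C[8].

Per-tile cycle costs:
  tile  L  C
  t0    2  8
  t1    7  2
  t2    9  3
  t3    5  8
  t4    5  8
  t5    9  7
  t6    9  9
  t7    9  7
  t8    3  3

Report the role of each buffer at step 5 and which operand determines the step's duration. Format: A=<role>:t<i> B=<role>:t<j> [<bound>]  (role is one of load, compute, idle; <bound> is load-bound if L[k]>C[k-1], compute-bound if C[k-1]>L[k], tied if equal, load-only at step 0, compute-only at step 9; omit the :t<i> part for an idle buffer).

step 5: A=compute:t4 B=load:t5 [load-bound]

k=0 load=t0/2c comp=- wait=2 total=2
k=1 load=t1/7c comp=t0/8c wait=8 total=10
k=2 load=t2/9c comp=t1/2c wait=9 total=19
k=3 load=t3/5c comp=t2/3c wait=5 total=24
k=4 load=t4/5c comp=t3/8c wait=8 total=32
k=5 load=t5/9c comp=t4/8c wait=9 total=41
k=6 load=t6/9c comp=t5/7c wait=9 total=50
k=7 load=t7/9c comp=t6/9c wait=9 total=59
k=8 load=t8/3c comp=t7/7c wait=7 total=66
k=9 load=- comp=t8/3c wait=3 total=69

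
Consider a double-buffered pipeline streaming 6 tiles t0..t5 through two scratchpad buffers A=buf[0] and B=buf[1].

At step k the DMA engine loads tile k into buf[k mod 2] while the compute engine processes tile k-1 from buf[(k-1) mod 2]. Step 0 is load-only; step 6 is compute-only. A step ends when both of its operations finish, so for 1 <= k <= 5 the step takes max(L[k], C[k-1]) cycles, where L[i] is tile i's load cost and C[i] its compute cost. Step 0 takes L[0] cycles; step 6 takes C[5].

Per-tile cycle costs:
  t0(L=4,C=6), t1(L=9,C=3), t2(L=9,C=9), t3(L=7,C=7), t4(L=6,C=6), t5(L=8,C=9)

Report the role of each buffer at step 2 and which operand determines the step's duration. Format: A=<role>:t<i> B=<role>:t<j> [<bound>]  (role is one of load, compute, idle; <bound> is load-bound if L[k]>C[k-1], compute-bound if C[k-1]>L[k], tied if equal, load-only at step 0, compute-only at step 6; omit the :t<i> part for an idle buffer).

k=0 load=t0/4c comp=- wait=4 total=4
k=1 load=t1/9c comp=t0/6c wait=9 total=13
k=2 load=t2/9c comp=t1/3c wait=9 total=22
k=3 load=t3/7c comp=t2/9c wait=9 total=31
k=4 load=t4/6c comp=t3/7c wait=7 total=38
k=5 load=t5/8c comp=t4/6c wait=8 total=46
k=6 load=- comp=t5/9c wait=9 total=55

step 2: A=load:t2 B=compute:t1 [load-bound]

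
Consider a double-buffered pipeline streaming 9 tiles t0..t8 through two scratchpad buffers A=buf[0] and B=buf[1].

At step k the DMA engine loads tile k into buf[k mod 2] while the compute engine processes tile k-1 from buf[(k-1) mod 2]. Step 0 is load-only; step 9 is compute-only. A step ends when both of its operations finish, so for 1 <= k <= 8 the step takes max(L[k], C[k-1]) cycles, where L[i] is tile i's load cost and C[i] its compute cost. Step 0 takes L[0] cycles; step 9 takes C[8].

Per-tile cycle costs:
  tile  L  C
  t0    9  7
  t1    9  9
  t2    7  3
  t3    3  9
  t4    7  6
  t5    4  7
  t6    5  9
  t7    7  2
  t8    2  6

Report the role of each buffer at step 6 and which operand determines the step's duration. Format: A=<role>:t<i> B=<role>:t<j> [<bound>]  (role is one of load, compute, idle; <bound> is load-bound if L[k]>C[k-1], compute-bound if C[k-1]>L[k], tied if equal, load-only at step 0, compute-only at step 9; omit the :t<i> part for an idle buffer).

step 6: A=load:t6 B=compute:t5 [compute-bound]

k=0 load=t0/9c comp=- wait=9 total=9
k=1 load=t1/9c comp=t0/7c wait=9 total=18
k=2 load=t2/7c comp=t1/9c wait=9 total=27
k=3 load=t3/3c comp=t2/3c wait=3 total=30
k=4 load=t4/7c comp=t3/9c wait=9 total=39
k=5 load=t5/4c comp=t4/6c wait=6 total=45
k=6 load=t6/5c comp=t5/7c wait=7 total=52
k=7 load=t7/7c comp=t6/9c wait=9 total=61
k=8 load=t8/2c comp=t7/2c wait=2 total=63
k=9 load=- comp=t8/6c wait=6 total=69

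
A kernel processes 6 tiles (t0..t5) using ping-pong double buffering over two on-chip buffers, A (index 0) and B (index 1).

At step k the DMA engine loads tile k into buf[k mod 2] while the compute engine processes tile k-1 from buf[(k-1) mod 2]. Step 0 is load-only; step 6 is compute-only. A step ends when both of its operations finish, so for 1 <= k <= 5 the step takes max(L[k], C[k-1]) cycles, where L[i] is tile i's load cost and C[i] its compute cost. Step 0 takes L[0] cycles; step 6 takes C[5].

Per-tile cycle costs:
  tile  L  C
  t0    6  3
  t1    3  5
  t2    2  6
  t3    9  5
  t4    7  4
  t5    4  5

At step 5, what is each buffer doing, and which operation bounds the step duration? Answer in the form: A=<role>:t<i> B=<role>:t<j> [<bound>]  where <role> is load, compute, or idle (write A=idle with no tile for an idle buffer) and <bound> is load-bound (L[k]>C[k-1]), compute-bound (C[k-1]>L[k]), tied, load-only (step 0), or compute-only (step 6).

step 5: A=compute:t4 B=load:t5 [tied]

step 0: L[0]=6 → dur=6, Σ=6 | A=load:t0 B=idle [load-only]
step 1: L[1]=3 C[0]=3 → dur=3, Σ=9 | A=compute:t0 B=load:t1 [tied]
step 2: L[2]=2 C[1]=5 → dur=5, Σ=14 | A=load:t2 B=compute:t1 [compute-bound]
step 3: L[3]=9 C[2]=6 → dur=9, Σ=23 | A=compute:t2 B=load:t3 [load-bound]
step 4: L[4]=7 C[3]=5 → dur=7, Σ=30 | A=load:t4 B=compute:t3 [load-bound]
step 5: L[5]=4 C[4]=4 → dur=4, Σ=34 | A=compute:t4 B=load:t5 [tied]
step 6: C[5]=5 → dur=5, Σ=39 | A=idle B=compute:t5 [compute-only]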